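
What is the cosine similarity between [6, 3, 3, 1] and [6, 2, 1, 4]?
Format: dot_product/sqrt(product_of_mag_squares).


dot = 49. |a|^2 = 55, |b|^2 = 57. cos = 49/sqrt(3135).

49/sqrt(3135)


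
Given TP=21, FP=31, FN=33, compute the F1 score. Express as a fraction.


Precision = 21/52 = 21/52. Recall = 21/54 = 7/18. F1 = 2*P*R/(P+R) = 21/53.

21/53


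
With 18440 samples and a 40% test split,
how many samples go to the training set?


Test set = 18440 * 40% = 7376. Training set = 18440 - 7376 = 11064.

11064


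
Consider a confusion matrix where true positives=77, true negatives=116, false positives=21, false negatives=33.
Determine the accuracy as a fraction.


Accuracy = (TP + TN) / (TP + TN + FP + FN) = (77 + 116) / 247 = 193/247.

193/247


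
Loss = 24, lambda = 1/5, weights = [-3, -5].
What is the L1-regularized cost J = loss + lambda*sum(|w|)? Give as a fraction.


L1 norm = sum(|w|) = 8. J = 24 + 1/5 * 8 = 128/5.

128/5


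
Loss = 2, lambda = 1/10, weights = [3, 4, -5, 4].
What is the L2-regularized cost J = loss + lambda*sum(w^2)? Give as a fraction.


L2 sq norm = sum(w^2) = 66. J = 2 + 1/10 * 66 = 43/5.

43/5


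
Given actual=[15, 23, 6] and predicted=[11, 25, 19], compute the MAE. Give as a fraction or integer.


MAE = (1/3) * (|15-11|=4 + |23-25|=2 + |6-19|=13). Sum = 19. MAE = 19/3.

19/3


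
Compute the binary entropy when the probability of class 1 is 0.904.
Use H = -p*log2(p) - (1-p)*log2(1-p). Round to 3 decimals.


H = -0.904*log2(0.904) - 0.096*log2(0.096) = 0.456.

0.456


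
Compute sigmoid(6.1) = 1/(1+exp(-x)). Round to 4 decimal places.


sigma(6.1) = 1/(1+e^(-6.1)) = 1/(1+0.002243) = 1/1.002243 = 0.9978.

0.9978


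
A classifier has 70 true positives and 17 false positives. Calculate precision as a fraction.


Precision = TP / (TP + FP) = 70 / 87 = 70/87.

70/87


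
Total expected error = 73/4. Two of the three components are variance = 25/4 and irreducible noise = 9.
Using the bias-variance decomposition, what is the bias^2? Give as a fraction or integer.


Total error = bias^2 + variance + irreducible noise. So bias^2 = 73/4 - 25/4 - 9 = 3.

3


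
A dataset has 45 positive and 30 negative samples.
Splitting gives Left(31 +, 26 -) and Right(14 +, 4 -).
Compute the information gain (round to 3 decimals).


H(parent) = 0.9710. H(left) = 0.9944, H(right) = 0.7642. Weighted = (57/75)*0.9944 + (18/75)*0.7642 = 0.9392. IG = 0.9710 - 0.9392 = 0.0318, which rounds to 0.032.

0.032


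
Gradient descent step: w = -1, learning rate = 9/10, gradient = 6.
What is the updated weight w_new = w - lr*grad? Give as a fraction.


w_new = -1 - 9/10 * 6 = -1 - 27/5 = -32/5.

-32/5


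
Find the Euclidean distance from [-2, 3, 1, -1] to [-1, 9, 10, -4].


d = sqrt(sum of squared differences). (-2--1)^2=1, (3-9)^2=36, (1-10)^2=81, (-1--4)^2=9. Sum = 127.

sqrt(127)


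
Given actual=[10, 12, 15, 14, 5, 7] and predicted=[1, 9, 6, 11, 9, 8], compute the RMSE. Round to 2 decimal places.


MSE = 32.8333. RMSE = sqrt(32.8333) = 5.73.

5.73


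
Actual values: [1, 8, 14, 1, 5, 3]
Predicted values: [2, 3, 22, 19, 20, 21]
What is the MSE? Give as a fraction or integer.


MSE = (1/6) * ((1-2)^2=1 + (8-3)^2=25 + (14-22)^2=64 + (1-19)^2=324 + (5-20)^2=225 + (3-21)^2=324). Sum = 963. MSE = 321/2.

321/2


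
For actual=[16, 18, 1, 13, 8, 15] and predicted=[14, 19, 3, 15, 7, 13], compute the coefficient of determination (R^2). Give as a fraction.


Mean(y) = 71/6. SS_res = 18. SS_tot = 1193/6. R^2 = 1 - 18/(1193/6) = 1085/1193.

1085/1193


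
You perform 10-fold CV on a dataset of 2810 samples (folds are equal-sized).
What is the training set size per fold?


Each validation fold has 2810/10 = 281 samples. Training set = 2810 - 281 = 2529.

2529


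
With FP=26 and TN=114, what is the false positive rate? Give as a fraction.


FPR = FP / (FP + TN) = 26 / 140 = 13/70.

13/70


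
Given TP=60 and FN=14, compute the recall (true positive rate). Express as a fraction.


Recall = TP / (TP + FN) = 60 / 74 = 30/37.

30/37


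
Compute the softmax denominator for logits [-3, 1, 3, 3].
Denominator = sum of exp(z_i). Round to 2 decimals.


Denom = e^-3=0.0498 + e^1=2.7183 + e^3=20.0855 + e^3=20.0855. Sum = 42.9391, which rounds to 42.94.

42.94


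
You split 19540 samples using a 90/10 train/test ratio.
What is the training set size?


Test set = 19540 * 10% = 1954. Training set = 19540 - 1954 = 17586.

17586


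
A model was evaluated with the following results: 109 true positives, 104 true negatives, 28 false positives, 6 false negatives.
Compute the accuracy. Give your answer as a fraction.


Accuracy = (TP + TN) / (TP + TN + FP + FN) = (109 + 104) / 247 = 213/247.

213/247


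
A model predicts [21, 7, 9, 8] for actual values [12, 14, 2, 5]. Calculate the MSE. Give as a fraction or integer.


MSE = (1/4) * ((12-21)^2=81 + (14-7)^2=49 + (2-9)^2=49 + (5-8)^2=9). Sum = 188. MSE = 47.

47


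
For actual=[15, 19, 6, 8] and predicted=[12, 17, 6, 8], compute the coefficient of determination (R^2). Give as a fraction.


Mean(y) = 12. SS_res = 13. SS_tot = 110. R^2 = 1 - 13/(110) = 97/110.

97/110


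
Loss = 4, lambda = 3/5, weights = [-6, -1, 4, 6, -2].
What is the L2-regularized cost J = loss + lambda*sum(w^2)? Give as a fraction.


L2 sq norm = sum(w^2) = 93. J = 4 + 3/5 * 93 = 299/5.

299/5


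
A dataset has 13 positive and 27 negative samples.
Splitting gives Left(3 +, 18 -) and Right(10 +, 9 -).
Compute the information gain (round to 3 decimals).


H(parent) = 0.9097. H(left) = 0.5917, H(right) = 0.9980. Weighted = (21/40)*0.5917 + (19/40)*0.9980 = 0.7847. IG = 0.9097 - 0.7847 = 0.1250, which rounds to 0.125.

0.125


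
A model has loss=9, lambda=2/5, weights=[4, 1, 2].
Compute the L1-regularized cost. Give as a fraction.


L1 norm = sum(|w|) = 7. J = 9 + 2/5 * 7 = 59/5.

59/5


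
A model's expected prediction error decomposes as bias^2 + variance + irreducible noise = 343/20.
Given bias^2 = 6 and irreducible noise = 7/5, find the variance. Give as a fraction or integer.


Total error = bias^2 + variance + irreducible noise. So variance = 343/20 - 6 - 7/5 = 39/4.

39/4


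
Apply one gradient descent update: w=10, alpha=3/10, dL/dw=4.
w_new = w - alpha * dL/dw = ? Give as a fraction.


w_new = 10 - 3/10 * 4 = 10 - 6/5 = 44/5.

44/5


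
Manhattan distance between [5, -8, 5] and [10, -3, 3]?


d = sum of absolute differences: |5-10|=5 + |-8--3|=5 + |5-3|=2 = 12.

12


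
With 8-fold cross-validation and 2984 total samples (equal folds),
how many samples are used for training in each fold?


Each validation fold has 2984/8 = 373 samples. Training set = 2984 - 373 = 2611.

2611


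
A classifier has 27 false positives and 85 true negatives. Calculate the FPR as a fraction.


FPR = FP / (FP + TN) = 27 / 112 = 27/112.

27/112


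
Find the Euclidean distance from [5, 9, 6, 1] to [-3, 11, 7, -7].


d = sqrt(sum of squared differences). (5--3)^2=64, (9-11)^2=4, (6-7)^2=1, (1--7)^2=64. Sum = 133.

sqrt(133)


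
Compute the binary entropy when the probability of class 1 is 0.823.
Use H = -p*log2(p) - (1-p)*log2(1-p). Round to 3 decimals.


H = -0.823*log2(0.823) - 0.177*log2(0.177) = 0.673.

0.673


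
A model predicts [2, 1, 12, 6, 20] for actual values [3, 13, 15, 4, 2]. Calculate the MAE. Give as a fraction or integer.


MAE = (1/5) * (|3-2|=1 + |13-1|=12 + |15-12|=3 + |4-6|=2 + |2-20|=18). Sum = 36. MAE = 36/5.

36/5


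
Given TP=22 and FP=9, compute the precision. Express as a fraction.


Precision = TP / (TP + FP) = 22 / 31 = 22/31.

22/31


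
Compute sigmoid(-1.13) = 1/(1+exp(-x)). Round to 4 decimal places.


sigma(-1.13) = 1/(1+e^(1.13)) = 1/(1+3.095657) = 1/4.095657 = 0.2442.

0.2442


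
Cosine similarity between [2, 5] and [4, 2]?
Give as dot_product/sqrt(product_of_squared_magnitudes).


dot = 18. |a|^2 = 29, |b|^2 = 20. cos = 18/sqrt(580).

18/sqrt(580)


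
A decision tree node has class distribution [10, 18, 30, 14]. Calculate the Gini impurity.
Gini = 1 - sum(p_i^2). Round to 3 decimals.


Total = 72. Proportions: 10/72, 18/72, 30/72, 14/72. sum(p_i^2) = 0.2932. Gini = 1 - 0.2932 = 0.7068, which rounds to 0.707.

0.707


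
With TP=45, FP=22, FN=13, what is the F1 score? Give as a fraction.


Precision = 45/67 = 45/67. Recall = 45/58 = 45/58. F1 = 2*P*R/(P+R) = 18/25.

18/25


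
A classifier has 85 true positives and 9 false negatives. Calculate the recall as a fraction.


Recall = TP / (TP + FN) = 85 / 94 = 85/94.

85/94


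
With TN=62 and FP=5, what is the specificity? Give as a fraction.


Specificity = TN / (TN + FP) = 62 / 67 = 62/67.

62/67


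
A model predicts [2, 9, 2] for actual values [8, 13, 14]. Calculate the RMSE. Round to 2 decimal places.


MSE = 65.3333. RMSE = sqrt(65.3333) = 8.08.

8.08


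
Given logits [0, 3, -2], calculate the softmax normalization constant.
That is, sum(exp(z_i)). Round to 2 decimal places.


Denom = e^0=1.0000 + e^3=20.0855 + e^-2=0.1353. Sum = 21.2208, which rounds to 21.22.

21.22


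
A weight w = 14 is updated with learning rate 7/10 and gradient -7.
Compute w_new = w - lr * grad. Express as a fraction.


w_new = 14 - 7/10 * -7 = 14 - -49/10 = 189/10.

189/10


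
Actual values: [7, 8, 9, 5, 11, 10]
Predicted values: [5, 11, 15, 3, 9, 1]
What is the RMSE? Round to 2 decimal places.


MSE = 23.0000. RMSE = sqrt(23.0000) = 4.80.

4.80


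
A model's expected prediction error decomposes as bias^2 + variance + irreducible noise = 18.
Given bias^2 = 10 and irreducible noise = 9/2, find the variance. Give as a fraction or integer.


Total error = bias^2 + variance + irreducible noise. So variance = 18 - 10 - 9/2 = 7/2.

7/2


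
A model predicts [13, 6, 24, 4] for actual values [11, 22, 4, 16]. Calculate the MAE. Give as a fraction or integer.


MAE = (1/4) * (|11-13|=2 + |22-6|=16 + |4-24|=20 + |16-4|=12). Sum = 50. MAE = 25/2.

25/2


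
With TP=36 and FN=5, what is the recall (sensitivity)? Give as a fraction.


Recall = TP / (TP + FN) = 36 / 41 = 36/41.

36/41


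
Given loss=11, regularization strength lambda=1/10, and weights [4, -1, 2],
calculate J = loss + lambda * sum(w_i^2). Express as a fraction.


L2 sq norm = sum(w^2) = 21. J = 11 + 1/10 * 21 = 131/10.

131/10


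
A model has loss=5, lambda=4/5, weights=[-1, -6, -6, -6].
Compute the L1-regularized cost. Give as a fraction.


L1 norm = sum(|w|) = 19. J = 5 + 4/5 * 19 = 101/5.

101/5


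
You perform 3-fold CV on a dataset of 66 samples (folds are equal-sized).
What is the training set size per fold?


Each validation fold has 66/3 = 22 samples. Training set = 66 - 22 = 44.

44


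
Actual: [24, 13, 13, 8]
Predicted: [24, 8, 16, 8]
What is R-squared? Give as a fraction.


Mean(y) = 29/2. SS_res = 34. SS_tot = 137. R^2 = 1 - 34/(137) = 103/137.

103/137


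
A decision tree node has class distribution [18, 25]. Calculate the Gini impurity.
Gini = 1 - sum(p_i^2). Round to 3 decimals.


Total = 43. Proportions: 18/43, 25/43. sum(p_i^2) = 0.5133. Gini = 1 - 0.5133 = 0.4867, which rounds to 0.487.

0.487


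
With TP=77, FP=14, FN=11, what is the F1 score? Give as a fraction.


Precision = 77/91 = 11/13. Recall = 77/88 = 7/8. F1 = 2*P*R/(P+R) = 154/179.

154/179


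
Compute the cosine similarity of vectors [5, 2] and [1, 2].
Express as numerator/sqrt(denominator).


dot = 9. |a|^2 = 29, |b|^2 = 5. cos = 9/sqrt(145).

9/sqrt(145)


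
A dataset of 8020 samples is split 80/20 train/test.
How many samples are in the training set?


Test set = 8020 * 20% = 1604. Training set = 8020 - 1604 = 6416.

6416


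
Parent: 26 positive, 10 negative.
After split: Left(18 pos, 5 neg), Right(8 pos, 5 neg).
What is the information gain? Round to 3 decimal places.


H(parent) = 0.8524. H(left) = 0.7554, H(right) = 0.9612. Weighted = (23/36)*0.7554 + (13/36)*0.9612 = 0.8297. IG = 0.8524 - 0.8297 = 0.0227, which rounds to 0.023.

0.023


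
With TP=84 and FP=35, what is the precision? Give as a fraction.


Precision = TP / (TP + FP) = 84 / 119 = 12/17.

12/17


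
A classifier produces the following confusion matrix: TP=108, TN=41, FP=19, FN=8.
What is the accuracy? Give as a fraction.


Accuracy = (TP + TN) / (TP + TN + FP + FN) = (108 + 41) / 176 = 149/176.

149/176


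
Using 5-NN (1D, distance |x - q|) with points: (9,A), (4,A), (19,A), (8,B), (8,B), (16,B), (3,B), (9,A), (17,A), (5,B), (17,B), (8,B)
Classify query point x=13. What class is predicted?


Distances: |9-13|=4, |4-13|=9, |19-13|=6, |8-13|=5, |8-13|=5, |16-13|=3, |3-13|=10, |9-13|=4, |17-13|=4, |5-13|=8, |17-13|=4, |8-13|=5. 5 nearest: (16,B), (9,A), (9,A), (17,A), (17,B). Counts: {'B': 2, 'A': 3}. Majority class: A.

A


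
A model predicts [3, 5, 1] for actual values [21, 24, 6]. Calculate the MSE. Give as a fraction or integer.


MSE = (1/3) * ((21-3)^2=324 + (24-5)^2=361 + (6-1)^2=25). Sum = 710. MSE = 710/3.

710/3


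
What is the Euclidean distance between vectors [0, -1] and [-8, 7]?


d = sqrt(sum of squared differences). (0--8)^2=64, (-1-7)^2=64. Sum = 128.

sqrt(128)


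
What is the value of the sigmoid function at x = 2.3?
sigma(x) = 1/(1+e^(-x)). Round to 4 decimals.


sigma(2.3) = 1/(1+e^(-2.3)) = 1/(1+0.100259) = 1/1.100259 = 0.9089.

0.9089


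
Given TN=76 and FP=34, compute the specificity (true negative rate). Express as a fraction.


Specificity = TN / (TN + FP) = 76 / 110 = 38/55.

38/55


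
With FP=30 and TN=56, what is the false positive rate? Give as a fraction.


FPR = FP / (FP + TN) = 30 / 86 = 15/43.

15/43


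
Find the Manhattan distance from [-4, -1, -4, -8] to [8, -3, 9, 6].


d = sum of absolute differences: |-4-8|=12 + |-1--3|=2 + |-4-9|=13 + |-8-6|=14 = 41.

41


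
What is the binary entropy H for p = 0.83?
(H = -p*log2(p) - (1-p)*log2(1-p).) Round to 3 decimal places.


H = -0.83*log2(0.83) - 0.17*log2(0.17) = 0.658.

0.658


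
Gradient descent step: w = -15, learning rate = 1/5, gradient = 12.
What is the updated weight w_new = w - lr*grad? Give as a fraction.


w_new = -15 - 1/5 * 12 = -15 - 12/5 = -87/5.

-87/5


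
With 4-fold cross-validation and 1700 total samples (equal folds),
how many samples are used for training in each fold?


Each validation fold has 1700/4 = 425 samples. Training set = 1700 - 425 = 1275.

1275


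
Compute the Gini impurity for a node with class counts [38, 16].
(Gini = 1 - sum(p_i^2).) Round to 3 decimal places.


Total = 54. Proportions: 38/54, 16/54. sum(p_i^2) = 0.5830. Gini = 1 - 0.5830 = 0.4170, which rounds to 0.417.

0.417


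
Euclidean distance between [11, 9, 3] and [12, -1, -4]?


d = sqrt(sum of squared differences). (11-12)^2=1, (9--1)^2=100, (3--4)^2=49. Sum = 150.

sqrt(150)


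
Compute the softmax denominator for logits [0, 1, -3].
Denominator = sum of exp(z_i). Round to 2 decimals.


Denom = e^0=1.0000 + e^1=2.7183 + e^-3=0.0498. Sum = 3.7681, which rounds to 3.77.

3.77


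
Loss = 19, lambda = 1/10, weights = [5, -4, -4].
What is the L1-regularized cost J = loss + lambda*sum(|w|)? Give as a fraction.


L1 norm = sum(|w|) = 13. J = 19 + 1/10 * 13 = 203/10.

203/10


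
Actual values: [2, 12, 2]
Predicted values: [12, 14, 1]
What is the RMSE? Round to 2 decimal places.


MSE = 35.0000. RMSE = sqrt(35.0000) = 5.92.

5.92


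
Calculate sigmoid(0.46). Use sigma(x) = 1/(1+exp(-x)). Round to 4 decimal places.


sigma(0.46) = 1/(1+e^(-0.46)) = 1/(1+0.631284) = 1/1.631284 = 0.6130.

0.6130


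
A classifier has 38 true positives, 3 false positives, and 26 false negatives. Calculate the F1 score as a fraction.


Precision = 38/41 = 38/41. Recall = 38/64 = 19/32. F1 = 2*P*R/(P+R) = 76/105.

76/105


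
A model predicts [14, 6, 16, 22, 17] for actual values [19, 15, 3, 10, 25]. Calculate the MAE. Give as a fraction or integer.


MAE = (1/5) * (|19-14|=5 + |15-6|=9 + |3-16|=13 + |10-22|=12 + |25-17|=8). Sum = 47. MAE = 47/5.

47/5


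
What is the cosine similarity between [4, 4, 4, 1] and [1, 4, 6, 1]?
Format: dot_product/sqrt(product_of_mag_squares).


dot = 45. |a|^2 = 49, |b|^2 = 54. cos = 45/sqrt(2646).

45/sqrt(2646)


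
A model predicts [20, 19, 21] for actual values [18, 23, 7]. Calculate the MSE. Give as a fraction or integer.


MSE = (1/3) * ((18-20)^2=4 + (23-19)^2=16 + (7-21)^2=196). Sum = 216. MSE = 72.

72


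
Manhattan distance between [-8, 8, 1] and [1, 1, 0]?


d = sum of absolute differences: |-8-1|=9 + |8-1|=7 + |1-0|=1 = 17.

17


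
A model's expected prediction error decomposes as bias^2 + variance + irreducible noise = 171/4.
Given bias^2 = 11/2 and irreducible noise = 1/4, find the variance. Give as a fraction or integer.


Total error = bias^2 + variance + irreducible noise. So variance = 171/4 - 11/2 - 1/4 = 37.

37


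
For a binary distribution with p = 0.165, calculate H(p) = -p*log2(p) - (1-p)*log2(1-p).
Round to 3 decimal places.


H = -0.165*log2(0.165) - 0.835*log2(0.835) = 0.646.

0.646


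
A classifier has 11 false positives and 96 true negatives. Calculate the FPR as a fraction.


FPR = FP / (FP + TN) = 11 / 107 = 11/107.

11/107


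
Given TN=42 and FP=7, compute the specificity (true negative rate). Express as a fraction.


Specificity = TN / (TN + FP) = 42 / 49 = 6/7.

6/7


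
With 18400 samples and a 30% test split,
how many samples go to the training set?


Test set = 18400 * 30% = 5520. Training set = 18400 - 5520 = 12880.

12880


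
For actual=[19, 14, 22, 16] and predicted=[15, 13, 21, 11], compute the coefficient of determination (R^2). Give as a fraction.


Mean(y) = 71/4. SS_res = 43. SS_tot = 147/4. R^2 = 1 - 43/(147/4) = -25/147.

-25/147


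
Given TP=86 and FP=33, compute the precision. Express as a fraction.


Precision = TP / (TP + FP) = 86 / 119 = 86/119.

86/119


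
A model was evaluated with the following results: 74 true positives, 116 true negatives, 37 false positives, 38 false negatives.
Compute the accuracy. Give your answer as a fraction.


Accuracy = (TP + TN) / (TP + TN + FP + FN) = (74 + 116) / 265 = 38/53.

38/53


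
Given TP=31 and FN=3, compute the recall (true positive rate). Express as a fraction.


Recall = TP / (TP + FN) = 31 / 34 = 31/34.

31/34


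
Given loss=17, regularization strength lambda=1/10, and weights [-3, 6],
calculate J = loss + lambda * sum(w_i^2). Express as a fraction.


L2 sq norm = sum(w^2) = 45. J = 17 + 1/10 * 45 = 43/2.

43/2


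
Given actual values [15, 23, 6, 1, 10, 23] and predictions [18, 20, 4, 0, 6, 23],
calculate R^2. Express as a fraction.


Mean(y) = 13. SS_res = 39. SS_tot = 406. R^2 = 1 - 39/(406) = 367/406.

367/406


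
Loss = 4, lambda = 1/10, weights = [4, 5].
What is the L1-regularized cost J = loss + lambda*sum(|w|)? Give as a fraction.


L1 norm = sum(|w|) = 9. J = 4 + 1/10 * 9 = 49/10.

49/10


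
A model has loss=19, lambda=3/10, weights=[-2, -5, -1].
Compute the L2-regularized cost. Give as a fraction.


L2 sq norm = sum(w^2) = 30. J = 19 + 3/10 * 30 = 28.

28


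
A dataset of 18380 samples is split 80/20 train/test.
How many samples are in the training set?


Test set = 18380 * 20% = 3676. Training set = 18380 - 3676 = 14704.

14704


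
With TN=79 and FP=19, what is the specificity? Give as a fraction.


Specificity = TN / (TN + FP) = 79 / 98 = 79/98.

79/98


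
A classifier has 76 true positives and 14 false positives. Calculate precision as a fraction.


Precision = TP / (TP + FP) = 76 / 90 = 38/45.

38/45


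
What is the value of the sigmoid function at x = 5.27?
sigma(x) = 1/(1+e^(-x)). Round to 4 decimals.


sigma(5.27) = 1/(1+e^(-5.27)) = 1/(1+0.005144) = 1/1.005144 = 0.9949.

0.9949


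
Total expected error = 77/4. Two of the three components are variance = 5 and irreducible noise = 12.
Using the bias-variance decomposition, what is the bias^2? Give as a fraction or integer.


Total error = bias^2 + variance + irreducible noise. So bias^2 = 77/4 - 5 - 12 = 9/4.

9/4


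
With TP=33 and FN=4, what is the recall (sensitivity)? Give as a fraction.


Recall = TP / (TP + FN) = 33 / 37 = 33/37.

33/37


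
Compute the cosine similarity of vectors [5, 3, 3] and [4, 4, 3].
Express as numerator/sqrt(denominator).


dot = 41. |a|^2 = 43, |b|^2 = 41. cos = 41/sqrt(1763).

41/sqrt(1763)


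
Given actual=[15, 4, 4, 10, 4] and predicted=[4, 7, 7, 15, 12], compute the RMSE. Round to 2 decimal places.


MSE = 45.6000. RMSE = sqrt(45.6000) = 6.75.

6.75


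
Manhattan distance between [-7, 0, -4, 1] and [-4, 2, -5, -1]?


d = sum of absolute differences: |-7--4|=3 + |0-2|=2 + |-4--5|=1 + |1--1|=2 = 8.

8


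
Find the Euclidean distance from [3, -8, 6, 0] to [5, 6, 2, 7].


d = sqrt(sum of squared differences). (3-5)^2=4, (-8-6)^2=196, (6-2)^2=16, (0-7)^2=49. Sum = 265.

sqrt(265)


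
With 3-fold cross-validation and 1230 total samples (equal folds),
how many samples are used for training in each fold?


Each validation fold has 1230/3 = 410 samples. Training set = 1230 - 410 = 820.

820


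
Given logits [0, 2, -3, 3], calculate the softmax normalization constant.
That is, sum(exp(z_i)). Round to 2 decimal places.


Denom = e^0=1.0000 + e^2=7.3891 + e^-3=0.0498 + e^3=20.0855. Sum = 28.5244, which rounds to 28.52.

28.52


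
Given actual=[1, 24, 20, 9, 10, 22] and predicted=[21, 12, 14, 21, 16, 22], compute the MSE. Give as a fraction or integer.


MSE = (1/6) * ((1-21)^2=400 + (24-12)^2=144 + (20-14)^2=36 + (9-21)^2=144 + (10-16)^2=36 + (22-22)^2=0). Sum = 760. MSE = 380/3.

380/3


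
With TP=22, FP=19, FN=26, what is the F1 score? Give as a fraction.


Precision = 22/41 = 22/41. Recall = 22/48 = 11/24. F1 = 2*P*R/(P+R) = 44/89.

44/89


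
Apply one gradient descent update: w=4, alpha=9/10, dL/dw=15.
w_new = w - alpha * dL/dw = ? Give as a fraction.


w_new = 4 - 9/10 * 15 = 4 - 27/2 = -19/2.

-19/2


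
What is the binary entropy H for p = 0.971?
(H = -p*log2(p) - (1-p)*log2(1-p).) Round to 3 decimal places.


H = -0.971*log2(0.971) - 0.029*log2(0.029) = 0.189.

0.189


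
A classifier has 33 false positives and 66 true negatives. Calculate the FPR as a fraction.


FPR = FP / (FP + TN) = 33 / 99 = 1/3.

1/3


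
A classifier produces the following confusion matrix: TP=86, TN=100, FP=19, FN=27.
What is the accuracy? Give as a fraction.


Accuracy = (TP + TN) / (TP + TN + FP + FN) = (86 + 100) / 232 = 93/116.

93/116


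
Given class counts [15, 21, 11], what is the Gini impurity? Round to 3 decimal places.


Total = 47. Proportions: 15/47, 21/47, 11/47. sum(p_i^2) = 0.3563. Gini = 1 - 0.3563 = 0.6437, which rounds to 0.644.

0.644


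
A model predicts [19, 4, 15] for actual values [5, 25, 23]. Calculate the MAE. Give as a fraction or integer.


MAE = (1/3) * (|5-19|=14 + |25-4|=21 + |23-15|=8). Sum = 43. MAE = 43/3.

43/3


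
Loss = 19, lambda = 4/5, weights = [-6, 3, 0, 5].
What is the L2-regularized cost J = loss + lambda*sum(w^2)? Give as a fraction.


L2 sq norm = sum(w^2) = 70. J = 19 + 4/5 * 70 = 75.

75


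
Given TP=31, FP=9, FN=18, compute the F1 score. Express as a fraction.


Precision = 31/40 = 31/40. Recall = 31/49 = 31/49. F1 = 2*P*R/(P+R) = 62/89.

62/89


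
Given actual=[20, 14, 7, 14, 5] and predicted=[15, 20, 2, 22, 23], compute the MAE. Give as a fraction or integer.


MAE = (1/5) * (|20-15|=5 + |14-20|=6 + |7-2|=5 + |14-22|=8 + |5-23|=18). Sum = 42. MAE = 42/5.

42/5


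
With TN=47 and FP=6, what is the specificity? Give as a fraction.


Specificity = TN / (TN + FP) = 47 / 53 = 47/53.

47/53


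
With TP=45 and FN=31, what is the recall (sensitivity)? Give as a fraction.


Recall = TP / (TP + FN) = 45 / 76 = 45/76.

45/76


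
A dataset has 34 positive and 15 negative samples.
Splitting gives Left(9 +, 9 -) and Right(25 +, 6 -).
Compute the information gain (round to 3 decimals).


H(parent) = 0.8886. H(left) = 1.0000, H(right) = 0.7088. Weighted = (18/49)*1.0000 + (31/49)*0.7088 = 0.8158. IG = 0.8886 - 0.8158 = 0.0728, which rounds to 0.073.

0.073


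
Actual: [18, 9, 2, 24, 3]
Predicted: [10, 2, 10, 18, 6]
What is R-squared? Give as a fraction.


Mean(y) = 56/5. SS_res = 222. SS_tot = 1834/5. R^2 = 1 - 222/(1834/5) = 362/917.

362/917


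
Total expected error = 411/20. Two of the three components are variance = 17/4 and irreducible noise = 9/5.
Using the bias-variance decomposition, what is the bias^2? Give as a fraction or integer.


Total error = bias^2 + variance + irreducible noise. So bias^2 = 411/20 - 17/4 - 9/5 = 29/2.

29/2


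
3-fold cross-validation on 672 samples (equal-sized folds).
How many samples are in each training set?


Each validation fold has 672/3 = 224 samples. Training set = 672 - 224 = 448.

448


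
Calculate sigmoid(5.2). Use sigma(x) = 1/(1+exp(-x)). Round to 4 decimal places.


sigma(5.2) = 1/(1+e^(-5.2)) = 1/(1+0.005517) = 1/1.005517 = 0.9945.

0.9945


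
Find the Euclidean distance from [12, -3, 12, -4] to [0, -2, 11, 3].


d = sqrt(sum of squared differences). (12-0)^2=144, (-3--2)^2=1, (12-11)^2=1, (-4-3)^2=49. Sum = 195.

sqrt(195)


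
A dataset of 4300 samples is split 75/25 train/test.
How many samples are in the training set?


Test set = 4300 * 25% = 1075. Training set = 4300 - 1075 = 3225.

3225


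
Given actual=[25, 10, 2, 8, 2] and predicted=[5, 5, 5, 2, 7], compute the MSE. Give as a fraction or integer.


MSE = (1/5) * ((25-5)^2=400 + (10-5)^2=25 + (2-5)^2=9 + (8-2)^2=36 + (2-7)^2=25). Sum = 495. MSE = 99.

99


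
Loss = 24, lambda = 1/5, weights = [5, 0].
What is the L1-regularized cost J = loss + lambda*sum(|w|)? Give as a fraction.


L1 norm = sum(|w|) = 5. J = 24 + 1/5 * 5 = 25.

25


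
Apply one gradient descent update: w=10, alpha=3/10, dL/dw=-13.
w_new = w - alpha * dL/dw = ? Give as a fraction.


w_new = 10 - 3/10 * -13 = 10 - -39/10 = 139/10.

139/10


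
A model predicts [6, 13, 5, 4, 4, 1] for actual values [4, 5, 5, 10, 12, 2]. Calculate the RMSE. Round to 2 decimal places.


MSE = 28.1667. RMSE = sqrt(28.1667) = 5.31.

5.31


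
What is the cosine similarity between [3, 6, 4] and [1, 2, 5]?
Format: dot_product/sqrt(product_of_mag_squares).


dot = 35. |a|^2 = 61, |b|^2 = 30. cos = 35/sqrt(1830).

35/sqrt(1830)


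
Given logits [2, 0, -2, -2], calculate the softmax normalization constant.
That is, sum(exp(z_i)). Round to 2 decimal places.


Denom = e^2=7.3891 + e^0=1.0000 + e^-2=0.1353 + e^-2=0.1353. Sum = 8.6597, which rounds to 8.66.

8.66


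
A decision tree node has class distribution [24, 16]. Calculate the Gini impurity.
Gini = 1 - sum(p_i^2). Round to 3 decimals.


Total = 40. Proportions: 24/40, 16/40. sum(p_i^2) = 0.5200. Gini = 1 - 0.5200 = 0.4800, which rounds to 0.480.

0.480


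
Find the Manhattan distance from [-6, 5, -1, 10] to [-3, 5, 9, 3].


d = sum of absolute differences: |-6--3|=3 + |5-5|=0 + |-1-9|=10 + |10-3|=7 = 20.

20


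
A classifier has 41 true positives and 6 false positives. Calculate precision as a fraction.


Precision = TP / (TP + FP) = 41 / 47 = 41/47.

41/47


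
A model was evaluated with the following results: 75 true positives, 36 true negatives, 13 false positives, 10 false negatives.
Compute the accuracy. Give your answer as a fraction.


Accuracy = (TP + TN) / (TP + TN + FP + FN) = (75 + 36) / 134 = 111/134.

111/134


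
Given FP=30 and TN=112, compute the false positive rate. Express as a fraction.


FPR = FP / (FP + TN) = 30 / 142 = 15/71.

15/71


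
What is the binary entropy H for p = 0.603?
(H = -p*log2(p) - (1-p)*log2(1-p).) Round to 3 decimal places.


H = -0.603*log2(0.603) - 0.397*log2(0.397) = 0.969.

0.969


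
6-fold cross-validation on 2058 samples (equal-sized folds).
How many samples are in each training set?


Each validation fold has 2058/6 = 343 samples. Training set = 2058 - 343 = 1715.

1715


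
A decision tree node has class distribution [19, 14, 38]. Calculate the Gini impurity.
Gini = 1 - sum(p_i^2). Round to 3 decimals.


Total = 71. Proportions: 19/71, 14/71, 38/71. sum(p_i^2) = 0.3969. Gini = 1 - 0.3969 = 0.6031, which rounds to 0.603.

0.603


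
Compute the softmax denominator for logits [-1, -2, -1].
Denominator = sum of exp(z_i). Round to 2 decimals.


Denom = e^-1=0.3679 + e^-2=0.1353 + e^-1=0.3679. Sum = 0.8711, which rounds to 0.87.

0.87


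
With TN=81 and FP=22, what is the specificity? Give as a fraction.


Specificity = TN / (TN + FP) = 81 / 103 = 81/103.

81/103


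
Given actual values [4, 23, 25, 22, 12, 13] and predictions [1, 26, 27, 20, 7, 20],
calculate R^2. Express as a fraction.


Mean(y) = 33/2. SS_res = 100. SS_tot = 667/2. R^2 = 1 - 100/(667/2) = 467/667.

467/667


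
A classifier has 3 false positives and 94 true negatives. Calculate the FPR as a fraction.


FPR = FP / (FP + TN) = 3 / 97 = 3/97.

3/97


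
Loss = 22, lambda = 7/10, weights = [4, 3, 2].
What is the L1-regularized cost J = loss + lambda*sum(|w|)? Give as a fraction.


L1 norm = sum(|w|) = 9. J = 22 + 7/10 * 9 = 283/10.

283/10


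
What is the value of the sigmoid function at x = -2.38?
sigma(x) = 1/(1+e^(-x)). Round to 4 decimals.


sigma(-2.38) = 1/(1+e^(2.38)) = 1/(1+10.804903) = 1/11.804903 = 0.0847.

0.0847


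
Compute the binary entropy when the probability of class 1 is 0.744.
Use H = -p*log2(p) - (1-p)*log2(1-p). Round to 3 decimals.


H = -0.744*log2(0.744) - 0.256*log2(0.256) = 0.821.

0.821


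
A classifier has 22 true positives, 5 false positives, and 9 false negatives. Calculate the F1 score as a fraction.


Precision = 22/27 = 22/27. Recall = 22/31 = 22/31. F1 = 2*P*R/(P+R) = 22/29.

22/29


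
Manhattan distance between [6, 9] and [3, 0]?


d = sum of absolute differences: |6-3|=3 + |9-0|=9 = 12.

12


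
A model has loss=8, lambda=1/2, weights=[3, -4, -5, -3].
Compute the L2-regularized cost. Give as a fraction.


L2 sq norm = sum(w^2) = 59. J = 8 + 1/2 * 59 = 75/2.

75/2


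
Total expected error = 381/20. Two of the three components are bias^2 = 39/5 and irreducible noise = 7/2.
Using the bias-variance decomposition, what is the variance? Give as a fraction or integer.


Total error = bias^2 + variance + irreducible noise. So variance = 381/20 - 39/5 - 7/2 = 31/4.

31/4


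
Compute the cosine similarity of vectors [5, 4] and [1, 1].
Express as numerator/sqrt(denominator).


dot = 9. |a|^2 = 41, |b|^2 = 2. cos = 9/sqrt(82).

9/sqrt(82)


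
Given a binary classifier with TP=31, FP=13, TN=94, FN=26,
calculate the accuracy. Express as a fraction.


Accuracy = (TP + TN) / (TP + TN + FP + FN) = (31 + 94) / 164 = 125/164.

125/164


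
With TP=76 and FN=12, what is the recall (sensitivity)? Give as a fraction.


Recall = TP / (TP + FN) = 76 / 88 = 19/22.

19/22


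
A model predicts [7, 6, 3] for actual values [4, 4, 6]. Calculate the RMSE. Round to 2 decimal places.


MSE = 7.3333. RMSE = sqrt(7.3333) = 2.71.

2.71


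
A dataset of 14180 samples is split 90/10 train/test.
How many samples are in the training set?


Test set = 14180 * 10% = 1418. Training set = 14180 - 1418 = 12762.

12762


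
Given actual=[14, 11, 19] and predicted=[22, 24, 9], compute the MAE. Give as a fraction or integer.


MAE = (1/3) * (|14-22|=8 + |11-24|=13 + |19-9|=10). Sum = 31. MAE = 31/3.

31/3


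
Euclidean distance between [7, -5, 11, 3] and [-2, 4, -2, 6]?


d = sqrt(sum of squared differences). (7--2)^2=81, (-5-4)^2=81, (11--2)^2=169, (3-6)^2=9. Sum = 340.

sqrt(340)


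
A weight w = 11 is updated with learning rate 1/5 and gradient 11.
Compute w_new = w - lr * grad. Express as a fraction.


w_new = 11 - 1/5 * 11 = 11 - 11/5 = 44/5.

44/5


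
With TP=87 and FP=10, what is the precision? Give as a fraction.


Precision = TP / (TP + FP) = 87 / 97 = 87/97.

87/97


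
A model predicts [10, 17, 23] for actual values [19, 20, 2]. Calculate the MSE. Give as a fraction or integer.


MSE = (1/3) * ((19-10)^2=81 + (20-17)^2=9 + (2-23)^2=441). Sum = 531. MSE = 177.

177


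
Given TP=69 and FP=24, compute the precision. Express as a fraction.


Precision = TP / (TP + FP) = 69 / 93 = 23/31.

23/31


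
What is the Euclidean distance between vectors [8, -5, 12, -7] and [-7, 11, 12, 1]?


d = sqrt(sum of squared differences). (8--7)^2=225, (-5-11)^2=256, (12-12)^2=0, (-7-1)^2=64. Sum = 545.

sqrt(545)


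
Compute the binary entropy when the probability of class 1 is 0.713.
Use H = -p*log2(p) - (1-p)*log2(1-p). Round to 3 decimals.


H = -0.713*log2(0.713) - 0.287*log2(0.287) = 0.865.

0.865


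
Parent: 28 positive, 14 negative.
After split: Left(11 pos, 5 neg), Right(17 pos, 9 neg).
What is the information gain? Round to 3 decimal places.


H(parent) = 0.9183. H(left) = 0.8960, H(right) = 0.9306. Weighted = (16/42)*0.8960 + (26/42)*0.9306 = 0.9174. IG = 0.9183 - 0.9174 = 0.0009, which rounds to 0.001.

0.001


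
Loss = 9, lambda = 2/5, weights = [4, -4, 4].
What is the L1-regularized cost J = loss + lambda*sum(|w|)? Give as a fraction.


L1 norm = sum(|w|) = 12. J = 9 + 2/5 * 12 = 69/5.

69/5


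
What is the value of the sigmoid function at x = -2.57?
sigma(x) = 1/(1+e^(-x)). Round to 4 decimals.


sigma(-2.57) = 1/(1+e^(2.57)) = 1/(1+13.065824) = 1/14.065824 = 0.0711.

0.0711


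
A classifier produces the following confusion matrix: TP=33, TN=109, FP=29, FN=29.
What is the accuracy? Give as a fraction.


Accuracy = (TP + TN) / (TP + TN + FP + FN) = (33 + 109) / 200 = 71/100.

71/100


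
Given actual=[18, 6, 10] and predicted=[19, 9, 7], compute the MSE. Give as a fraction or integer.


MSE = (1/3) * ((18-19)^2=1 + (6-9)^2=9 + (10-7)^2=9). Sum = 19. MSE = 19/3.

19/3


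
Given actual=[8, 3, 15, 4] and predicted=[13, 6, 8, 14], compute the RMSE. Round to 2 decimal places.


MSE = 45.7500. RMSE = sqrt(45.7500) = 6.76.

6.76


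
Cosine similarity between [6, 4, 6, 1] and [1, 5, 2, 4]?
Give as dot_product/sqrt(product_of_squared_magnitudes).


dot = 42. |a|^2 = 89, |b|^2 = 46. cos = 42/sqrt(4094).

42/sqrt(4094)


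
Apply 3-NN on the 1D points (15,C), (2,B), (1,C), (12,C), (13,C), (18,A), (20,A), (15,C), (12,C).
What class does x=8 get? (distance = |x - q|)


Distances: |15-8|=7, |2-8|=6, |1-8|=7, |12-8|=4, |13-8|=5, |18-8|=10, |20-8|=12, |15-8|=7, |12-8|=4. 3 nearest: (12,C), (12,C), (13,C). Counts: {'C': 3}. Majority class: C.

C


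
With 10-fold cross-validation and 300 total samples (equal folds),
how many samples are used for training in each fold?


Each validation fold has 300/10 = 30 samples. Training set = 300 - 30 = 270.

270


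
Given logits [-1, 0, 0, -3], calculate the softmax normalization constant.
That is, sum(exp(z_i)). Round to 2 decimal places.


Denom = e^-1=0.3679 + e^0=1.0000 + e^0=1.0000 + e^-3=0.0498. Sum = 2.4177, which rounds to 2.42.

2.42


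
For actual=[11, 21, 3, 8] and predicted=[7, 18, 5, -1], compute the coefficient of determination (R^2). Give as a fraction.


Mean(y) = 43/4. SS_res = 110. SS_tot = 691/4. R^2 = 1 - 110/(691/4) = 251/691.

251/691


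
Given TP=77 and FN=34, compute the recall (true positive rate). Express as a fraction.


Recall = TP / (TP + FN) = 77 / 111 = 77/111.

77/111


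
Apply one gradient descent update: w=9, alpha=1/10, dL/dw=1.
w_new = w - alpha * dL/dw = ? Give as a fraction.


w_new = 9 - 1/10 * 1 = 9 - 1/10 = 89/10.

89/10


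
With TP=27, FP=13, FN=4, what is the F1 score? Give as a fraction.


Precision = 27/40 = 27/40. Recall = 27/31 = 27/31. F1 = 2*P*R/(P+R) = 54/71.

54/71


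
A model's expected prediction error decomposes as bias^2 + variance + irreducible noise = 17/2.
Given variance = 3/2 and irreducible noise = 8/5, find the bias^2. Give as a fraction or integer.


Total error = bias^2 + variance + irreducible noise. So bias^2 = 17/2 - 3/2 - 8/5 = 27/5.

27/5


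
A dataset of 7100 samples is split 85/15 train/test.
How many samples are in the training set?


Test set = 7100 * 15% = 1065. Training set = 7100 - 1065 = 6035.

6035


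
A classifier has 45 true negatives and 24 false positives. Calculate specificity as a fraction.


Specificity = TN / (TN + FP) = 45 / 69 = 15/23.

15/23


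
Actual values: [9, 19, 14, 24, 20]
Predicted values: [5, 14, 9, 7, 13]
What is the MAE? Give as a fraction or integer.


MAE = (1/5) * (|9-5|=4 + |19-14|=5 + |14-9|=5 + |24-7|=17 + |20-13|=7). Sum = 38. MAE = 38/5.

38/5


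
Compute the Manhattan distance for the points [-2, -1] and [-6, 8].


d = sum of absolute differences: |-2--6|=4 + |-1-8|=9 = 13.

13


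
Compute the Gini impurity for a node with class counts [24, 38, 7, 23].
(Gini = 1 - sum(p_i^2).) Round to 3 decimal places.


Total = 92. Proportions: 24/92, 38/92, 7/92, 23/92. sum(p_i^2) = 0.3069. Gini = 1 - 0.3069 = 0.6931, which rounds to 0.693.

0.693


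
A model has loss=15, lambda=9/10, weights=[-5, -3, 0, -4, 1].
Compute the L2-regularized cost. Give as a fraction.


L2 sq norm = sum(w^2) = 51. J = 15 + 9/10 * 51 = 609/10.

609/10


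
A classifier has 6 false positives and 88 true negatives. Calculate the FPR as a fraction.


FPR = FP / (FP + TN) = 6 / 94 = 3/47.

3/47


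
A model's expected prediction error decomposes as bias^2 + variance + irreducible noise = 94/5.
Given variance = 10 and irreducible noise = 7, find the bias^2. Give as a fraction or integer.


Total error = bias^2 + variance + irreducible noise. So bias^2 = 94/5 - 10 - 7 = 9/5.

9/5


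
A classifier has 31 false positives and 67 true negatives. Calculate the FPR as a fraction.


FPR = FP / (FP + TN) = 31 / 98 = 31/98.

31/98


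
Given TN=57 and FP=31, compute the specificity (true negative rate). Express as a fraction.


Specificity = TN / (TN + FP) = 57 / 88 = 57/88.

57/88


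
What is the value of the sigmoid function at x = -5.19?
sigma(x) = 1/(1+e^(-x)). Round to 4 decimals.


sigma(-5.19) = 1/(1+e^(5.19)) = 1/(1+179.468553) = 1/180.468553 = 0.0055.

0.0055


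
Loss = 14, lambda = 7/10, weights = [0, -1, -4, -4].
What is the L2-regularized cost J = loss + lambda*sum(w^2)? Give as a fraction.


L2 sq norm = sum(w^2) = 33. J = 14 + 7/10 * 33 = 371/10.

371/10


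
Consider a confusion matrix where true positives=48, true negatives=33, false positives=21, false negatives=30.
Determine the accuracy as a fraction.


Accuracy = (TP + TN) / (TP + TN + FP + FN) = (48 + 33) / 132 = 27/44.

27/44


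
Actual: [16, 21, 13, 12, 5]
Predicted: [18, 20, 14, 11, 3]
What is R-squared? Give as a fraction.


Mean(y) = 67/5. SS_res = 11. SS_tot = 686/5. R^2 = 1 - 11/(686/5) = 631/686.

631/686


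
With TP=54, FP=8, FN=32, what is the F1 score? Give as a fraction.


Precision = 54/62 = 27/31. Recall = 54/86 = 27/43. F1 = 2*P*R/(P+R) = 27/37.

27/37


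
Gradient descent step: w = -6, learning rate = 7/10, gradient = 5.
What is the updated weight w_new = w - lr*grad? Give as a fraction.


w_new = -6 - 7/10 * 5 = -6 - 7/2 = -19/2.

-19/2


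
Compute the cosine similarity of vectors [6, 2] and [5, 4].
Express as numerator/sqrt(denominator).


dot = 38. |a|^2 = 40, |b|^2 = 41. cos = 38/sqrt(1640).

38/sqrt(1640)


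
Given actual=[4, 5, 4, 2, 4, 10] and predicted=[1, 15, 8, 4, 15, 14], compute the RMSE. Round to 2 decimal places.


MSE = 44.3333. RMSE = sqrt(44.3333) = 6.66.

6.66
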